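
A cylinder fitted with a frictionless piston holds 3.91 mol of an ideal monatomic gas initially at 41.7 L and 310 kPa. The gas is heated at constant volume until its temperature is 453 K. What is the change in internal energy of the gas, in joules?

T₁ = P₁V₁/(nR) = 310×41.7/(3.91×8.314) = 398 K.
Isochoric: V stays 41.7 L; P/T = const ⇒ T₂ = 453 K, P₂ = 353 kPa.
For an ideal gas ΔU = nCvΔT with Cv = (3/2)R = 12.5 J/(mol·K).
ΔU = 3.91×12.5×(453−398) = 2700 J.

2700 J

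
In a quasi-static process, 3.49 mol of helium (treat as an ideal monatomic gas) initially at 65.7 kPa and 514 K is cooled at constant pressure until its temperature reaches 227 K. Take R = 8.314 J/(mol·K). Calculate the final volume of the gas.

100 L

V₁ = nRT₁/P₁ = 3.49×8.314×514/65.7 = 227 L.
Isobaric: P stays 65.7 kPa; V/T = const ⇒ T₂ = 227 K, V₂ = 100 L.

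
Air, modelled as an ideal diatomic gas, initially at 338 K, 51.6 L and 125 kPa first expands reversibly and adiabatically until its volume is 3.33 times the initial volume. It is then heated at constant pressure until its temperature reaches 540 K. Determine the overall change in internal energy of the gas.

9640 J

n = P₁V₁/(RT₁) = 125×51.6/(8.314×338) = 2.30 mol.
Step 1 — Adiabatic: TV^(γ−1) = const ⇒ T₂ = 338×(0.300)^0.400 = 209 K; PV^γ = const ⇒ P₂ = 23.2 kPa.
ΔU = nCvΔT = 2.30×20.8×(209−338) = -6160 J.
Q = 0 for an adiabatic process, so W = −ΔU = 6160 J.
State after step 1: P = 23.2 kPa, V = 172 L, T = 209 K.
Step 2 — Isobaric: P stays 23.2 kPa; V/T = const ⇒ T₂ = 540 K, V₂ = 444 L.
W = PΔV = 23.2×(444−172) kPa·L = 6320 J.
ΔU = nCvΔT = 2.30×20.8×(540−209) = 15800 J.
Q = ΔU + W = nCpΔT = 22100 J.
Net over both steps: W = 12500 J, Q = 22100 J, ΔU = 9640 J.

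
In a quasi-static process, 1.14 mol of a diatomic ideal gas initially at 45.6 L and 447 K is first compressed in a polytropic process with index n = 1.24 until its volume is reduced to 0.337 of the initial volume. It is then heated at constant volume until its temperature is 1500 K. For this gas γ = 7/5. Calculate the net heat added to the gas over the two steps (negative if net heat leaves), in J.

19700 J

P₁ = nRT₁/V₁ = 1.14×8.314×447/45.6 = 92.9 kPa.
Step 1 — Polytropic n=1.24: T₂ = T₁(V₁/V₂)^(n−1) = 447×(2.97)^0.24 = 580 K; P₂ = P₁(V₁/V₂)^n = 358 kPa.
W = (P₁V₁−P₂V₂)/(n−1) = (92.9×45.6−358×15.4)/0.24 = -5270 J.
ΔU = nCvΔT = 1.14×20.8×(580−447) = 3160 J.
Q = ΔU + W = -2110 J.
State after step 1: P = 358 kPa, V = 15.4 L, T = 580 K.
Step 2 — Isochoric: V stays 15.4 L; P/T = const ⇒ T₂ = 1500 K, P₂ = 925 kPa.
W = 0 (no volume change).
ΔU = nCvΔT = 1.14×20.8×(1500−580) = 21800 J.
Q = ΔU = 21800 J.
Net over both steps: W = -5270 J, Q = 19700 J, ΔU = 25000 J.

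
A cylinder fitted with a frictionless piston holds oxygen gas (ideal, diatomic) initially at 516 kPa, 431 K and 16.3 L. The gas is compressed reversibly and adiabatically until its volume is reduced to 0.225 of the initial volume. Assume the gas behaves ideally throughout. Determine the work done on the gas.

n = P₁V₁/(RT₁) = 516×16.3/(8.314×431) = 2.35 mol.
Adiabatic: TV^(γ−1) = const ⇒ T₂ = 431×(4.44)^0.400 = 783 K; PV^γ = const ⇒ P₂ = 4160 kPa.
ΔU = nCvΔT = 2.35×20.8×(783−431) = 17200 J.
Q = 0 for an adiabatic process, so W = −ΔU = -17200 J.
Work done on the gas = −W_by = 17200 J.

17200 J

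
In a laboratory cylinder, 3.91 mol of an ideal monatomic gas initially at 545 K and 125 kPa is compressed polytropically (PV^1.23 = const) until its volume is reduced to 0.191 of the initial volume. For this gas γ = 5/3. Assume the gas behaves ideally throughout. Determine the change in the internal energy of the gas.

12300 J

V₁ = nRT₁/P₁ = 3.91×8.314×545/125 = 142 L.
Polytropic n=1.23: T₂ = T₁(V₁/V₂)^(n−1) = 545×(5.24)^0.23 = 798 K; P₂ = P₁(V₁/V₂)^n = 958 kPa.
For an ideal gas ΔU = nCvΔT with Cv = (3/2)R = 12.5 J/(mol·K).
ΔU = 3.91×12.5×(798−545) = 12300 J.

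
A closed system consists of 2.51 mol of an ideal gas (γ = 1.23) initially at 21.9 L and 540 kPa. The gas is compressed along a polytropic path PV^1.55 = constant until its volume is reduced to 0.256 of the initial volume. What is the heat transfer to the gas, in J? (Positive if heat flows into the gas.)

33400 J

T₁ = P₁V₁/(nR) = 540×21.9/(2.51×8.314) = 567 K.
Polytropic n=1.55: T₂ = T₁(V₁/V₂)^(n−1) = 567×(3.91)^0.55 = 1200 K; P₂ = P₁(V₁/V₂)^n = 4460 kPa.
W = (P₁V₁−P₂V₂)/(n−1) = (540×21.9−4460×5.61)/0.55 = -24000 J.
ΔU = nCvΔT = 2.51×36.1×(1200−567) = 57400 J.
Q = ΔU + W = 33400 J.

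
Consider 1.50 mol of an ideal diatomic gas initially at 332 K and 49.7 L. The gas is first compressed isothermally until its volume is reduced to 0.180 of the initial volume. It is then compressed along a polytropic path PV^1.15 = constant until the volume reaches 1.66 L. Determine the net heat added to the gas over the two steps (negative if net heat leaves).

P₁ = nRT₁/V₁ = 1.50×8.314×332/49.7 = 83.3 kPa.
Step 1 — Isothermal: T stays 332 K; PV = const ⇒ V₂ = 8.95 L, P₂ = 463 kPa.
ΔU = 0 (ideal gas, T constant).
W = nRT ln(V₂/V₁) = 1.50×8.314×332×ln(0.180) = -7100 J.
Q = ΔU + W = -7100 J.
State after step 1: P = 463 kPa, V = 8.95 L, T = 332 K.
Step 2 — Polytropic n=1.15: T₂ = T₁(V₁/V₂)^(n−1) = 332×(5.39)^0.15 = 427 K; P₂ = P₁(V₁/V₂)^n = 3210 kPa.
W = (P₁V₁−P₂V₂)/(n−1) = (463×8.95−3210×1.66)/0.15 = -7930 J.
ΔU = nCvΔT = 1.50×20.8×(427−332) = 2980 J.
Q = ΔU + W = -4960 J.
Net over both steps: W = -15000 J, Q = -12100 J, ΔU = 2980 J.

-12100 J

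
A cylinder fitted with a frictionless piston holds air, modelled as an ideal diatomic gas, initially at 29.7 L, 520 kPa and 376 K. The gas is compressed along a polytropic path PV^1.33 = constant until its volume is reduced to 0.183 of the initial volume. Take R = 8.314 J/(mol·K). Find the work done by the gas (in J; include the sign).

n = P₁V₁/(RT₁) = 520×29.7/(8.314×376) = 4.94 mol.
Polytropic n=1.33: T₂ = T₁(V₁/V₂)^(n−1) = 376×(5.46)^0.33 = 659 K; P₂ = P₁(V₁/V₂)^n = 4980 kPa.
W = (P₁V₁−P₂V₂)/(n−1) = (520×29.7−4980×5.44)/0.33 = -35200 J.

-35200 J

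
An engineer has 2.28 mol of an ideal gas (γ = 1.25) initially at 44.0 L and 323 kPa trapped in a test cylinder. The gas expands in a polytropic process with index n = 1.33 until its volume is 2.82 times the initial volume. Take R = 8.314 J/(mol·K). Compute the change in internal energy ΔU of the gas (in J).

T₁ = P₁V₁/(nR) = 323×44.0/(2.28×8.314) = 750 K.
Polytropic n=1.33: T₂ = T₁(V₁/V₂)^(n−1) = 750×(0.355)^0.33 = 533 K; P₂ = P₁(V₁/V₂)^n = 81.4 kPa.
For an ideal gas ΔU = nCvΔT with Cv = R/(γ−1) = 33.3 J/(mol·K).
ΔU = 2.28×33.3×(533−750) = -16500 J.

-16500 J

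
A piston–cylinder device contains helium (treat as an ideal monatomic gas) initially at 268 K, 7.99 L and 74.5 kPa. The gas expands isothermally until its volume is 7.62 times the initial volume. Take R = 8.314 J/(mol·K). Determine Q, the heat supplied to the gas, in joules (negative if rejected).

1210 J

n = P₁V₁/(RT₁) = 74.5×7.99/(8.314×268) = 0.267 mol.
Isothermal: T stays 268 K; PV = const ⇒ V₂ = 60.9 L, P₂ = 9.78 kPa.
ΔU = 0 (ideal gas, T constant).
W = nRT ln(V₂/V₁) = 0.267×8.314×268×ln(7.62) = 1210 J.
Q = ΔU + W = 1210 J.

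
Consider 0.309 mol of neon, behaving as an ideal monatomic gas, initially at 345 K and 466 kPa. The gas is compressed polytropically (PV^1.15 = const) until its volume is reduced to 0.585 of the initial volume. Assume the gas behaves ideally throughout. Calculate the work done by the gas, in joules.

V₁ = nRT₁/P₁ = 0.309×8.314×345/466 = 1.90 L.
Polytropic n=1.15: T₂ = T₁(V₁/V₂)^(n−1) = 345×(1.71)^0.15 = 374 K; P₂ = P₁(V₁/V₂)^n = 863 kPa.
W = (P₁V₁−P₂V₂)/(n−1) = (466×1.90−863×1.11)/0.15 = -495 J.

-495 J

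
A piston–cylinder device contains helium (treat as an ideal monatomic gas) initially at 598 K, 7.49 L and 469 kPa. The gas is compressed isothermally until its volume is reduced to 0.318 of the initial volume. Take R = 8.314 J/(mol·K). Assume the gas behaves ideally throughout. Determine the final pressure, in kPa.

Isothermal: T stays 598 K; PV = const ⇒ V₂ = 2.38 L, P₂ = 1470 kPa.

1470 kPa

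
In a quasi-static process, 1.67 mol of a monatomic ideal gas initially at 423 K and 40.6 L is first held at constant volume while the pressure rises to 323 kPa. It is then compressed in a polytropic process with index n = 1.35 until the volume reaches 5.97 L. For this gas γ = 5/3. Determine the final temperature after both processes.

1850 K

P₁ = nRT₁/V₁ = 1.67×8.314×423/40.6 = 145 kPa.
Step 1 — Isochoric: V stays 40.6 L; P/T = const ⇒ T₂ = 945 K, P₂ = 323 kPa.
W = 0 (no volume change).
ΔU = nCvΔT = 1.67×12.5×(945−423) = 10900 J.
Q = ΔU = 10900 J.
State after step 1: P = 323 kPa, V = 40.6 L, T = 945 K.
Step 2 — Polytropic n=1.35: T₂ = T₁(V₁/V₂)^(n−1) = 945×(6.80)^0.35 = 1850 K; P₂ = P₁(V₁/V₂)^n = 4300 kPa.
W = (P₁V₁−P₂V₂)/(n−1) = (323×40.6−4300×5.97)/0.35 = -35800 J.
ΔU = nCvΔT = 1.67×12.5×(1850−945) = 18800 J.
Q = ΔU + W = -17000 J.
Net over both steps: W = -35800 J, Q = -6160 J, ΔU = 29700 J.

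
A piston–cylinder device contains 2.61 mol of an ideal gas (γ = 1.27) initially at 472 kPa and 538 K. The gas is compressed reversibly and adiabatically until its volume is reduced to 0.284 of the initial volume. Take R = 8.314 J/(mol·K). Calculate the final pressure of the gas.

V₁ = nRT₁/P₁ = 2.61×8.314×538/472 = 24.7 L.
Adiabatic: TV^(γ−1) = const ⇒ T₂ = 538×(3.52)^0.270 = 756 K; PV^γ = const ⇒ P₂ = 2330 kPa.

2330 kPa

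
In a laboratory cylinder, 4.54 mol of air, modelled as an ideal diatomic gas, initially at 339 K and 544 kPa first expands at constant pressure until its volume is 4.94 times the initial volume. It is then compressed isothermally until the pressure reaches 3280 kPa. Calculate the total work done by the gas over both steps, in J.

-63200 J

V₁ = nRT₁/P₁ = 4.54×8.314×339/544 = 23.5 L.
Step 1 — Isobaric: P stays 544 kPa; V/T = const ⇒ T₂ = 1670 K, V₂ = 116 L.
W = PΔV = 544×(116−23.5) kPa·L = 50400 J.
ΔU = nCvΔT = 4.54×20.8×(1670−339) = 126000 J.
Q = ΔU + W = nCpΔT = 176000 J.
State after step 1: P = 544 kPa, V = 116 L, T = 1670 K.
Step 2 — Isothermal: T stays 1670 K; PV = const ⇒ V₂ = 19.3 L, P₂ = 3280 kPa.
ΔU = 0 (ideal gas, T constant).
W = nRT ln(V₂/V₁) = 4.54×8.314×1670×ln(0.166) = -114000 J.
Q = ΔU + W = -114000 J.
Net over both steps: W = -63200 J, Q = 62900 J, ΔU = 126000 J.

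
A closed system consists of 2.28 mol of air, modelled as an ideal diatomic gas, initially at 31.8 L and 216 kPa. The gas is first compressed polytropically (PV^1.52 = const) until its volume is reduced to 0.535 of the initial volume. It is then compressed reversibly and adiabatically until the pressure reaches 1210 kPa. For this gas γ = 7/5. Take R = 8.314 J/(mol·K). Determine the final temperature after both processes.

626 K

T₁ = P₁V₁/(nR) = 216×31.8/(2.28×8.314) = 362 K.
Step 1 — Polytropic n=1.52: T₂ = T₁(V₁/V₂)^(n−1) = 362×(1.87)^0.52 = 502 K; P₂ = P₁(V₁/V₂)^n = 559 kPa.
W = (P₁V₁−P₂V₂)/(n−1) = (216×31.8−559×17.0)/0.52 = -5080 J.
ΔU = nCvΔT = 2.28×20.8×(502−362) = 6600 J.
Q = ΔU + W = 1520 J.
State after step 1: P = 559 kPa, V = 17.0 L, T = 502 K.
Step 2 — Adiabatic: T₂/T₁ = (P₂/P₁)^((γ−1)/γ) ⇒ T₂ = 502×(2.16)^0.286 = 626 K; V₂ = 9.80 L.
ΔU = nCvΔT = 2.28×20.8×(626−502) = 5870 J.
Q = 0 for an adiabatic process, so W = −ΔU = -5870 J.
Net over both steps: W = -10900 J, Q = 1520 J, ΔU = 12500 J.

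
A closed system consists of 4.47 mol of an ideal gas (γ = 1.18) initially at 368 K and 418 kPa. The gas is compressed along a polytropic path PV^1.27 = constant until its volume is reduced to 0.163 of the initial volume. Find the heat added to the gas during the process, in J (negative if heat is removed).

V₁ = nRT₁/P₁ = 4.47×8.314×368/418 = 32.7 L.
Polytropic n=1.27: T₂ = T₁(V₁/V₂)^(n−1) = 368×(6.13)^0.27 = 601 K; P₂ = P₁(V₁/V₂)^n = 4190 kPa.
W = (P₁V₁−P₂V₂)/(n−1) = (418×32.7−4190×5.33)/0.27 = -32000 J.
ΔU = nCvΔT = 4.47×46.2×(601−368) = 48000 J.
Q = ΔU + W = 16000 J.

16000 J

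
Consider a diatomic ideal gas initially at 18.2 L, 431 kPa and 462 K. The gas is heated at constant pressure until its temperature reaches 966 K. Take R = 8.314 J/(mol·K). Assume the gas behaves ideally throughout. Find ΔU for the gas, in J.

n = P₁V₁/(RT₁) = 431×18.2/(8.314×462) = 2.04 mol.
Isobaric: P stays 431 kPa; V/T = const ⇒ T₂ = 966 K, V₂ = 38.1 L.
For an ideal gas ΔU = nCvΔT with Cv = (5/2)R = 20.8 J/(mol·K).
ΔU = 2.04×20.8×(966−462) = 21400 J.

21400 J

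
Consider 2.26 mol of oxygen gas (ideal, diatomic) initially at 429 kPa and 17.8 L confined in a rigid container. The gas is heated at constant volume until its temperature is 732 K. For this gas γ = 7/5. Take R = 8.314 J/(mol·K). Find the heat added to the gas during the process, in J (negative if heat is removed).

T₁ = P₁V₁/(nR) = 429×17.8/(2.26×8.314) = 406 K.
Isochoric: V stays 17.8 L; P/T = const ⇒ T₂ = 732 K, P₂ = 773 kPa.
W = 0 (no volume change).
ΔU = nCvΔT = 2.26×20.8×(732−406) = 15300 J.
Q = ΔU = 15300 J.

15300 J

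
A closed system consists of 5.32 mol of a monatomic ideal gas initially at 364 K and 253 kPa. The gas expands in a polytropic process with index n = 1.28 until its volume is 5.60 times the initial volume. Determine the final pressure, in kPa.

27.9 kPa

V₁ = nRT₁/P₁ = 5.32×8.314×364/253 = 63.6 L.
Polytropic n=1.28: T₂ = T₁(V₁/V₂)^(n−1) = 364×(0.179)^0.28 = 225 K; P₂ = P₁(V₁/V₂)^n = 27.9 kPa.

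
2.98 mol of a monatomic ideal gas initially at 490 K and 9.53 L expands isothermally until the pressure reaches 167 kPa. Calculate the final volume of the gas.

P₁ = nRT₁/V₁ = 2.98×8.314×490/9.53 = 1270 kPa.
Isothermal: T stays 490 K; PV = const ⇒ V₂ = 72.7 L, P₂ = 167 kPa.

72.7 L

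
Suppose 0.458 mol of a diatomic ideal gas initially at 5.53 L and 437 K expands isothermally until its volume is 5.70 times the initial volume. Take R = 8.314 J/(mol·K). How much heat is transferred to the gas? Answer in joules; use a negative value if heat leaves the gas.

2900 J

P₁ = nRT₁/V₁ = 0.458×8.314×437/5.53 = 301 kPa.
Isothermal: T stays 437 K; PV = const ⇒ V₂ = 31.5 L, P₂ = 52.8 kPa.
ΔU = 0 (ideal gas, T constant).
W = nRT ln(V₂/V₁) = 0.458×8.314×437×ln(5.70) = 2900 J.
Q = ΔU + W = 2900 J.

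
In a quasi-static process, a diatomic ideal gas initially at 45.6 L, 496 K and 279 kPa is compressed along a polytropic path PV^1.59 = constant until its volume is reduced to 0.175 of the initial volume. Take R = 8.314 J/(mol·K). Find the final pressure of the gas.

Polytropic n=1.59: T₂ = T₁(V₁/V₂)^(n−1) = 496×(5.71)^0.59 = 1390 K; P₂ = P₁(V₁/V₂)^n = 4460 kPa.

4460 kPa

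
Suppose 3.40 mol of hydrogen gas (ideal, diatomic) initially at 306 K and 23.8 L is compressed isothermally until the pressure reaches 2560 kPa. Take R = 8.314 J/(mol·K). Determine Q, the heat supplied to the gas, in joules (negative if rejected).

-16900 J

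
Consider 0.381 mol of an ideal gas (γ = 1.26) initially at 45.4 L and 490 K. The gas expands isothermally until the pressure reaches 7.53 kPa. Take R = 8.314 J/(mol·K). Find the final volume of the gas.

206 L

P₁ = nRT₁/V₁ = 0.381×8.314×490/45.4 = 34.2 kPa.
Isothermal: T stays 490 K; PV = const ⇒ V₂ = 206 L, P₂ = 7.53 kPa.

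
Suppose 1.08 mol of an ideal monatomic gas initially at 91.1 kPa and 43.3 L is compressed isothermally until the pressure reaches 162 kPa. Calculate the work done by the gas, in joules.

T₁ = P₁V₁/(nR) = 91.1×43.3/(1.08×8.314) = 439 K.
Isothermal: T stays 439 K; PV = const ⇒ V₂ = 24.3 L, P₂ = 162 kPa.
W = nRT ln(V₂/V₁) = 1.08×8.314×439×ln(0.562) = -2270 J.

-2270 J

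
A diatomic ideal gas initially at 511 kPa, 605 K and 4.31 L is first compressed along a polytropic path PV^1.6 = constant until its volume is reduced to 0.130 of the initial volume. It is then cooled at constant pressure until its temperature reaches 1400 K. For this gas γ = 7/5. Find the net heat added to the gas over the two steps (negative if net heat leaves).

-3970 J

n = P₁V₁/(RT₁) = 511×4.31/(8.314×605) = 0.438 mol.
Step 1 — Polytropic n=1.6: T₂ = T₁(V₁/V₂)^(n−1) = 605×(7.69)^0.60 = 2060 K; P₂ = P₁(V₁/V₂)^n = 13400 kPa.
W = (P₁V₁−P₂V₂)/(n−1) = (511×4.31−13400×0.560)/0.60 = -8810 J.
ΔU = nCvΔT = 0.438×20.8×(2060−605) = 13200 J.
Q = ΔU + W = 4410 J.
State after step 1: P = 13400 kPa, V = 0.560 L, T = 2060 K.
Step 2 — Isobaric: P stays 13400 kPa; V/T = const ⇒ T₂ = 1400 K, V₂ = 0.381 L.
W = PΔV = 13400×(0.381−0.560) kPa·L = -2390 J.
ΔU = nCvΔT = 0.438×20.8×(1400−2060) = -5990 J.
Q = ΔU + W = nCpΔT = -8380 J.
Net over both steps: W = -11200 J, Q = -3970 J, ΔU = 7240 J.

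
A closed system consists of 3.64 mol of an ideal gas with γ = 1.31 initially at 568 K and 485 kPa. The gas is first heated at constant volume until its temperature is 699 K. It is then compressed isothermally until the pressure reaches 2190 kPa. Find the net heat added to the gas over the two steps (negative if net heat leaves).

-14700 J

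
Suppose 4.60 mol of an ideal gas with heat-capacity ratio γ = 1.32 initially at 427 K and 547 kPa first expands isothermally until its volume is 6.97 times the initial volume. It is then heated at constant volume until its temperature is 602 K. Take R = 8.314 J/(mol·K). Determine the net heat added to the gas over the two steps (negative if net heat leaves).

V₁ = nRT₁/P₁ = 4.60×8.314×427/547 = 29.9 L.
Step 1 — Isothermal: T stays 427 K; PV = const ⇒ V₂ = 208 L, P₂ = 78.5 kPa.
ΔU = 0 (ideal gas, T constant).
W = nRT ln(V₂/V₁) = 4.60×8.314×427×ln(6.97) = 31700 J.
Q = ΔU + W = 31700 J.
State after step 1: P = 78.5 kPa, V = 208 L, T = 427 K.
Step 2 — Isochoric: V stays 208 L; P/T = const ⇒ T₂ = 602 K, P₂ = 111 kPa.
W = 0 (no volume change).
ΔU = nCvΔT = 4.60×26.0×(602−427) = 20900 J.
Q = ΔU = 20900 J.
Net over both steps: W = 31700 J, Q = 52600 J, ΔU = 20900 J.

52600 J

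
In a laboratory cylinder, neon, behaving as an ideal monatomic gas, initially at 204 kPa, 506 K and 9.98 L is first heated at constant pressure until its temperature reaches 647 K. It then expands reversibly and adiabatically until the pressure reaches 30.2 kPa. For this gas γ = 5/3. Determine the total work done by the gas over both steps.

2650 J

n = P₁V₁/(RT₁) = 204×9.98/(8.314×506) = 0.484 mol.
Step 1 — Isobaric: P stays 204 kPa; V/T = const ⇒ T₂ = 647 K, V₂ = 12.8 L.
W = PΔV = 204×(12.8−9.98) kPa·L = 567 J.
ΔU = nCvΔT = 0.484×12.5×(647−506) = 851 J.
Q = ΔU + W = nCpΔT = 1420 J.
State after step 1: P = 204 kPa, V = 12.8 L, T = 647 K.
Step 2 — Adiabatic: T₂/T₁ = (P₂/P₁)^((γ−1)/γ) ⇒ T₂ = 647×(0.148)^0.400 = 301 K; V₂ = 40.1 L.
ΔU = nCvΔT = 0.484×12.5×(301−647) = -2090 J.
Q = 0 for an adiabatic process, so W = −ΔU = 2090 J.
Net over both steps: W = 2650 J, Q = 1420 J, ΔU = -1240 J.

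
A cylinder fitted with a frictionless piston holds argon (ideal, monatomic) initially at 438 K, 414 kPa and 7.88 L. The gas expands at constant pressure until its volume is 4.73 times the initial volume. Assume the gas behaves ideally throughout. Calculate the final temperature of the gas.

Isobaric: P stays 414 kPa; V/T = const ⇒ T₂ = 2070 K, V₂ = 37.3 L.

2070 K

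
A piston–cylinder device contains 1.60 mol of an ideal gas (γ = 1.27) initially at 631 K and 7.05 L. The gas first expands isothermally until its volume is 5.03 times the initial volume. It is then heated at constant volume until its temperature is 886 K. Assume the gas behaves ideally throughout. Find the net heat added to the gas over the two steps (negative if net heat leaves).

P₁ = nRT₁/V₁ = 1.60×8.314×631/7.05 = 1190 kPa.
Step 1 — Isothermal: T stays 631 K; PV = const ⇒ V₂ = 35.5 L, P₂ = 237 kPa.
ΔU = 0 (ideal gas, T constant).
W = nRT ln(V₂/V₁) = 1.60×8.314×631×ln(5.03) = 13600 J.
Q = ΔU + W = 13600 J.
State after step 1: P = 237 kPa, V = 35.5 L, T = 631 K.
Step 2 — Isochoric: V stays 35.5 L; P/T = const ⇒ T₂ = 886 K, P₂ = 332 kPa.
W = 0 (no volume change).
ΔU = nCvΔT = 1.60×30.8×(886−631) = 12600 J.
Q = ΔU = 12600 J.
Net over both steps: W = 13600 J, Q = 26100 J, ΔU = 12600 J.

26100 J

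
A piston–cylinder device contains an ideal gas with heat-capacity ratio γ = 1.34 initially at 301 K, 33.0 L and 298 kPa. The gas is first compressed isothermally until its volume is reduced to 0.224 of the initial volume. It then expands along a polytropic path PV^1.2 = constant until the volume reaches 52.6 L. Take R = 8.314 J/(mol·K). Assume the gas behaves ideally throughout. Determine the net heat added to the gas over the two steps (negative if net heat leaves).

-8140 J

n = P₁V₁/(RT₁) = 298×33.0/(8.314×301) = 3.93 mol.
Step 1 — Isothermal: T stays 301 K; PV = const ⇒ V₂ = 7.39 L, P₂ = 1330 kPa.
ΔU = 0 (ideal gas, T constant).
W = nRT ln(V₂/V₁) = 3.93×8.314×301×ln(0.224) = -14700 J.
Q = ΔU + W = -14700 J.
State after step 1: P = 1330 kPa, V = 7.39 L, T = 301 K.
Step 2 — Polytropic n=1.2: T₂ = T₁(V₁/V₂)^(n−1) = 301×(0.141)^0.20 = 203 K; P₂ = P₁(V₁/V₂)^n = 126 kPa.
W = (P₁V₁−P₂V₂)/(n−1) = (1330×7.39−126×52.6)/0.20 = 16000 J.
ΔU = nCvΔT = 3.93×24.5×(203−301) = -9390 J.
Q = ΔU + W = 6570 J.
Net over both steps: W = 1250 J, Q = -8140 J, ΔU = -9390 J.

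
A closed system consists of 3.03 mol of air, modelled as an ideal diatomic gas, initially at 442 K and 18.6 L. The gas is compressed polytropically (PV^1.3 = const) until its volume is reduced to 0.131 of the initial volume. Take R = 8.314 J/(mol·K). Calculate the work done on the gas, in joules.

P₁ = nRT₁/V₁ = 3.03×8.314×442/18.6 = 599 kPa.
Polytropic n=1.3: T₂ = T₁(V₁/V₂)^(n−1) = 442×(7.63)^0.30 = 813 K; P₂ = P₁(V₁/V₂)^n = 8410 kPa.
W = (P₁V₁−P₂V₂)/(n−1) = (599×18.6−8410×2.44)/0.30 = -31200 J.
Work done on the gas = −W_by = 31200 J.

31200 J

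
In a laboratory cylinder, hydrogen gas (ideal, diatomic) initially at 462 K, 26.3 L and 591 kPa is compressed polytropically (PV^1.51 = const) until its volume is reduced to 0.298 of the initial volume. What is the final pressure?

3680 kPa

Polytropic n=1.51: T₂ = T₁(V₁/V₂)^(n−1) = 462×(3.36)^0.51 = 857 K; P₂ = P₁(V₁/V₂)^n = 3680 kPa.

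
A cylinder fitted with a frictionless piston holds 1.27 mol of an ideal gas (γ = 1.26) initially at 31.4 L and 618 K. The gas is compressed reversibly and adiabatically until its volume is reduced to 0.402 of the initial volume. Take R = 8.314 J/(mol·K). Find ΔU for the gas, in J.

P₁ = nRT₁/V₁ = 1.27×8.314×618/31.4 = 208 kPa.
Adiabatic: TV^(γ−1) = const ⇒ T₂ = 618×(2.49)^0.260 = 783 K; PV^γ = const ⇒ P₂ = 655 kPa.
For an ideal gas ΔU = nCvΔT with Cv = R/(γ−1) = 32.0 J/(mol·K).
ΔU = 1.27×32.0×(783−618) = 6710 J.

6710 J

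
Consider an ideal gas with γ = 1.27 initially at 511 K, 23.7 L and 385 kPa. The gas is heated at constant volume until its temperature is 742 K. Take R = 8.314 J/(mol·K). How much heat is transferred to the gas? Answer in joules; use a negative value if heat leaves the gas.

15300 J

n = P₁V₁/(RT₁) = 385×23.7/(8.314×511) = 2.15 mol.
Isochoric: V stays 23.7 L; P/T = const ⇒ T₂ = 742 K, P₂ = 559 kPa.
W = 0 (no volume change).
ΔU = nCvΔT = 2.15×30.8×(742−511) = 15300 J.
Q = ΔU = 15300 J.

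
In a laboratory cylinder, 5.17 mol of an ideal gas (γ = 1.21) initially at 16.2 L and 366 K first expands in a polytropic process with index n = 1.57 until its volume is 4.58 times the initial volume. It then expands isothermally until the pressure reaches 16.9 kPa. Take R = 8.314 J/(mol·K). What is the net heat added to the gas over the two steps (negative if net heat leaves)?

P₁ = nRT₁/V₁ = 5.17×8.314×366/16.2 = 971 kPa.
Step 1 — Polytropic n=1.57: T₂ = T₁(V₁/V₂)^(n−1) = 366×(0.218)^0.57 = 154 K; P₂ = P₁(V₁/V₂)^n = 89.1 kPa.
W = (P₁V₁−P₂V₂)/(n−1) = (971×16.2−89.1×74.2)/0.57 = 16000 J.
ΔU = nCvΔT = 5.17×39.6×(154−366) = -43400 J.
Q = ΔU + W = -27400 J.
State after step 1: P = 89.1 kPa, V = 74.2 L, T = 154 K.
Step 2 — Isothermal: T stays 154 K; PV = const ⇒ V₂ = 391 L, P₂ = 16.9 kPa.
ΔU = 0 (ideal gas, T constant).
W = nRT ln(V₂/V₁) = 5.17×8.314×154×ln(5.27) = 11000 J.
Q = ΔU + W = 11000 J.
Net over both steps: W = 27000 J, Q = -16500 J, ΔU = -43400 J.

-16500 J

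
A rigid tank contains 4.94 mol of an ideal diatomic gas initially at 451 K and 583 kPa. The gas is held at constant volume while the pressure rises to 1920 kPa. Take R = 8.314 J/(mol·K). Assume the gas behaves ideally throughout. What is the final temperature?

V₁ = nRT₁/P₁ = 4.94×8.314×451/583 = 31.8 L.
Isochoric: V stays 31.8 L; P/T = const ⇒ T₂ = 1490 K, P₂ = 1920 kPa.

1490 K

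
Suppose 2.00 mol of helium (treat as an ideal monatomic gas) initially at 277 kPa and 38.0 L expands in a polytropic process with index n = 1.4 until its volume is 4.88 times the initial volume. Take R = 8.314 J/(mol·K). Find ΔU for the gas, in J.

-7410 J

T₁ = P₁V₁/(nR) = 277×38.0/(2.00×8.314) = 633 K.
Polytropic n=1.4: T₂ = T₁(V₁/V₂)^(n−1) = 633×(0.205)^0.40 = 336 K; P₂ = P₁(V₁/V₂)^n = 30.1 kPa.
For an ideal gas ΔU = nCvΔT with Cv = (3/2)R = 12.5 J/(mol·K).
ΔU = 2.00×12.5×(336−633) = -7410 J.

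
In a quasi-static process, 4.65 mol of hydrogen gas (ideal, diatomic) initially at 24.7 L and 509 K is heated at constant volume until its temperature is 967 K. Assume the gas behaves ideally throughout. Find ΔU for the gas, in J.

P₁ = nRT₁/V₁ = 4.65×8.314×509/24.7 = 797 kPa.
Isochoric: V stays 24.7 L; P/T = const ⇒ T₂ = 967 K, P₂ = 1510 kPa.
For an ideal gas ΔU = nCvΔT with Cv = (5/2)R = 20.8 J/(mol·K).
ΔU = 4.65×20.8×(967−509) = 44300 J.

44300 J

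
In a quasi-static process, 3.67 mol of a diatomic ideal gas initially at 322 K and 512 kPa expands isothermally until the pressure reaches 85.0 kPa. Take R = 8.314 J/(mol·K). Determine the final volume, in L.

V₁ = nRT₁/P₁ = 3.67×8.314×322/512 = 19.2 L.
Isothermal: T stays 322 K; PV = const ⇒ V₂ = 116 L, P₂ = 85.0 kPa.

116 L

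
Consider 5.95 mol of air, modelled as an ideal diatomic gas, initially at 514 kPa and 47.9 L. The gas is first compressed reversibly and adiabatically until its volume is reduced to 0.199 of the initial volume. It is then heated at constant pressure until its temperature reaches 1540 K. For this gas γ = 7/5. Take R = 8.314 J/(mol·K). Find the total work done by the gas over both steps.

-26600 J

T₁ = P₁V₁/(nR) = 514×47.9/(5.95×8.314) = 498 K.
Step 1 — Adiabatic: TV^(γ−1) = const ⇒ T₂ = 498×(5.03)^0.400 = 949 K; PV^γ = const ⇒ P₂ = 4930 kPa.
ΔU = nCvΔT = 5.95×20.8×(949−498) = 55900 J.
Q = 0 for an adiabatic process, so W = −ΔU = -55900 J.
State after step 1: P = 4930 kPa, V = 9.53 L, T = 949 K.
Step 2 — Isobaric: P stays 4930 kPa; V/T = const ⇒ T₂ = 1540 K, V₂ = 15.5 L.
W = PΔV = 4930×(15.5−9.53) kPa·L = 29200 J.
ΔU = nCvΔT = 5.95×20.8×(1540−949) = 73000 J.
Q = ΔU + W = nCpΔT = 102000 J.
Net over both steps: W = -26600 J, Q = 102000 J, ΔU = 129000 J.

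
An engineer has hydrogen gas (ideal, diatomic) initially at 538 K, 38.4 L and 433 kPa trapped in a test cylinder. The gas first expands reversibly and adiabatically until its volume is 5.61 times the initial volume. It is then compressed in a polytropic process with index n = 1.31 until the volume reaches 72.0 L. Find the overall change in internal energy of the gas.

n = P₁V₁/(RT₁) = 433×38.4/(8.314×538) = 3.72 mol.
Step 1 — Adiabatic: TV^(γ−1) = const ⇒ T₂ = 538×(0.178)^0.400 = 270 K; PV^γ = const ⇒ P₂ = 38.7 kPa.
ΔU = nCvΔT = 3.72×20.8×(270−538) = -20700 J.
Q = 0 for an adiabatic process, so W = −ΔU = 20700 J.
State after step 1: P = 38.7 kPa, V = 215 L, T = 270 K.
Step 2 — Polytropic n=1.31: T₂ = T₁(V₁/V₂)^(n−1) = 270×(2.99)^0.31 = 379 K; P₂ = P₁(V₁/V₂)^n = 163 kPa.
W = (P₁V₁−P₂V₂)/(n−1) = (38.7×215−163×72.0)/0.31 = -10900 J.
ΔU = nCvΔT = 3.72×20.8×(379−270) = 8440 J.
Q = ΔU + W = -2450 J.
Net over both steps: W = 9830 J, Q = -2450 J, ΔU = -12300 J.

-12300 J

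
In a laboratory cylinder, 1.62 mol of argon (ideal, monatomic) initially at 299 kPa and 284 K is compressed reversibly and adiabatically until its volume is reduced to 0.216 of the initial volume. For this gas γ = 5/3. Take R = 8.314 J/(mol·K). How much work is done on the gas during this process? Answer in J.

10200 J

V₁ = nRT₁/P₁ = 1.62×8.314×284/299 = 12.8 L.
Adiabatic: TV^(γ−1) = const ⇒ T₂ = 284×(4.63)^0.667 = 789 K; PV^γ = const ⇒ P₂ = 3850 kPa.
ΔU = nCvΔT = 1.62×12.5×(789−284) = 10200 J.
Q = 0 for an adiabatic process, so W = −ΔU = -10200 J.
Work done on the gas = −W_by = 10200 J.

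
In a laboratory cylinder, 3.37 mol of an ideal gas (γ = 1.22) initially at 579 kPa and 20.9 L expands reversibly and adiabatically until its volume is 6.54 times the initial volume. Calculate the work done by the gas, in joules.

18600 J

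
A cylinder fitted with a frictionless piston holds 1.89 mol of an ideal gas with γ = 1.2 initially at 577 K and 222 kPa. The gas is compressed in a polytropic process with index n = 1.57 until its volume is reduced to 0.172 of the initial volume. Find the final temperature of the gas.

V₁ = nRT₁/P₁ = 1.89×8.314×577/222 = 40.8 L.
Polytropic n=1.57: T₂ = T₁(V₁/V₂)^(n−1) = 577×(5.81)^0.57 = 1570 K; P₂ = P₁(V₁/V₂)^n = 3520 kPa.

1570 K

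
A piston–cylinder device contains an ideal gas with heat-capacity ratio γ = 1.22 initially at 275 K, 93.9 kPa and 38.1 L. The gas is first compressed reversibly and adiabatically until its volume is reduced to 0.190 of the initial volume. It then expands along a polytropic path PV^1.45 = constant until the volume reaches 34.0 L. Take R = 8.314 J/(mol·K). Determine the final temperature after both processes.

n = P₁V₁/(RT₁) = 93.9×38.1/(8.314×275) = 1.56 mol.
Step 1 — Adiabatic: TV^(γ−1) = const ⇒ T₂ = 275×(5.26)^0.220 = 396 K; PV^γ = const ⇒ P₂ = 712 kPa.
ΔU = nCvΔT = 1.56×37.8×(396−275) = 7170 J.
Q = 0 for an adiabatic process, so W = −ΔU = -7170 J.
State after step 1: P = 712 kPa, V = 7.24 L, T = 396 K.
Step 2 — Polytropic n=1.45: T₂ = T₁(V₁/V₂)^(n−1) = 396×(0.213)^0.45 = 198 K; P₂ = P₁(V₁/V₂)^n = 75.6 kPa.
W = (P₁V₁−P₂V₂)/(n−1) = (712×7.24−75.6×34.0)/0.45 = 5750 J.
ΔU = nCvΔT = 1.56×37.8×(198−396) = -11800 J.
Q = ΔU + W = -6010 J.
Net over both steps: W = -1430 J, Q = -6010 J, ΔU = -4580 J.

198 K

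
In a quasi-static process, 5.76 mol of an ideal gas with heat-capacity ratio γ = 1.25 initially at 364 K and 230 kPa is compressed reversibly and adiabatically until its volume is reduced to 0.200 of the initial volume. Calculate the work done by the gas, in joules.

-34500 J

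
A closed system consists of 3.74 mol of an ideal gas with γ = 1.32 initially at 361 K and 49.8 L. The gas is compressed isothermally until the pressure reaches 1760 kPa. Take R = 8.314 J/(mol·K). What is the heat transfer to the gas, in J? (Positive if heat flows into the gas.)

-23100 J

P₁ = nRT₁/V₁ = 3.74×8.314×361/49.8 = 225 kPa.
Isothermal: T stays 361 K; PV = const ⇒ V₂ = 6.38 L, P₂ = 1760 kPa.
ΔU = 0 (ideal gas, T constant).
W = nRT ln(V₂/V₁) = 3.74×8.314×361×ln(0.128) = -23100 J.
Q = ΔU + W = -23100 J.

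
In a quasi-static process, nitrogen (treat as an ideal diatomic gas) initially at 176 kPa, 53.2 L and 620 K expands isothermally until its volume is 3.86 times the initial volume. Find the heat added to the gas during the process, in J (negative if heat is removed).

n = P₁V₁/(RT₁) = 176×53.2/(8.314×620) = 1.82 mol.
Isothermal: T stays 620 K; PV = const ⇒ V₂ = 205 L, P₂ = 45.6 kPa.
ΔU = 0 (ideal gas, T constant).
W = nRT ln(V₂/V₁) = 1.82×8.314×620×ln(3.86) = 12600 J.
Q = ΔU + W = 12600 J.

12600 J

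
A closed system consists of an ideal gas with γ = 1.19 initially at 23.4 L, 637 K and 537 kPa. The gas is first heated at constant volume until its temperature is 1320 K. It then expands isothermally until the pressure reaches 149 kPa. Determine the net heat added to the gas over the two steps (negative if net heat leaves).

n = P₁V₁/(RT₁) = 537×23.4/(8.314×637) = 2.37 mol.
Step 1 — Isochoric: V stays 23.4 L; P/T = const ⇒ T₂ = 1320 K, P₂ = 1110 kPa.
W = 0 (no volume change).
ΔU = nCvΔT = 2.37×43.8×(1320−637) = 70900 J.
Q = ΔU = 70900 J.
State after step 1: P = 1110 kPa, V = 23.4 L, T = 1320 K.
Step 2 — Isothermal: T stays 1320 K; PV = const ⇒ V₂ = 175 L, P₂ = 149 kPa.
ΔU = 0 (ideal gas, T constant).
W = nRT ln(V₂/V₁) = 2.37×8.314×1320×ln(7.47) = 52400 J.
Q = ΔU + W = 52400 J.
Net over both steps: W = 52400 J, Q = 123000 J, ΔU = 70900 J.

123000 J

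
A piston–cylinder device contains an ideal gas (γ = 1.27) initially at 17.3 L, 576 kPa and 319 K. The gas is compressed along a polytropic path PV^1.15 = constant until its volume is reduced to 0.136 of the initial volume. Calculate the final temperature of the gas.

430 K

Polytropic n=1.15: T₂ = T₁(V₁/V₂)^(n−1) = 319×(7.35)^0.15 = 430 K; P₂ = P₁(V₁/V₂)^n = 5710 kPa.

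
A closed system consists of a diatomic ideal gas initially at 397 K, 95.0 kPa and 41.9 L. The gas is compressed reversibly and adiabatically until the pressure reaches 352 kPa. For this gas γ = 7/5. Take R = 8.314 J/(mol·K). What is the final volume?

16.4 L

Adiabatic: T₂/T₁ = (P₂/P₁)^((γ−1)/γ) ⇒ T₂ = 397×(3.71)^0.286 = 577 K; V₂ = 16.4 L.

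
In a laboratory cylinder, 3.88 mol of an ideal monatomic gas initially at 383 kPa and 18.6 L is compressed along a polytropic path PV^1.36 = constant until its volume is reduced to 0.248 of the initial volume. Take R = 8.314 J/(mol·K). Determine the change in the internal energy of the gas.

T₁ = P₁V₁/(nR) = 383×18.6/(3.88×8.314) = 221 K.
Polytropic n=1.36: T₂ = T₁(V₁/V₂)^(n−1) = 221×(4.03)^0.36 = 365 K; P₂ = P₁(V₁/V₂)^n = 2550 kPa.
For an ideal gas ΔU = nCvΔT with Cv = (3/2)R = 12.5 J/(mol·K).
ΔU = 3.88×12.5×(365−221) = 6970 J.

6970 J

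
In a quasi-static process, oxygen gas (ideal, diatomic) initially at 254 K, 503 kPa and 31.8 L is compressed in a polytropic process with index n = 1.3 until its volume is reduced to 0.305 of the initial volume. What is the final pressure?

2350 kPa

Polytropic n=1.3: T₂ = T₁(V₁/V₂)^(n−1) = 254×(3.28)^0.30 = 363 K; P₂ = P₁(V₁/V₂)^n = 2350 kPa.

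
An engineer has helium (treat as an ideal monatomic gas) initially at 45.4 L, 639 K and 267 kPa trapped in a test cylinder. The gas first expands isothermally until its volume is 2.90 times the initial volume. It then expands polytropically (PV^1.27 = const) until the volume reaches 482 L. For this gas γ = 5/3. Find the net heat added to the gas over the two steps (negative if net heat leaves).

20800 J

n = P₁V₁/(RT₁) = 267×45.4/(8.314×639) = 2.28 mol.
Step 1 — Isothermal: T stays 639 K; PV = const ⇒ V₂ = 132 L, P₂ = 92.1 kPa.
ΔU = 0 (ideal gas, T constant).
W = nRT ln(V₂/V₁) = 2.28×8.314×639×ln(2.90) = 12900 J.
Q = ΔU + W = 12900 J.
State after step 1: P = 92.1 kPa, V = 132 L, T = 639 K.
Step 2 — Polytropic n=1.27: T₂ = T₁(V₁/V₂)^(n−1) = 639×(0.273)^0.27 = 450 K; P₂ = P₁(V₁/V₂)^n = 17.7 kPa.
W = (P₁V₁−P₂V₂)/(n−1) = (92.1×132−17.7×482)/0.27 = 13300 J.
ΔU = nCvΔT = 2.28×12.5×(450−639) = -5370 J.
Q = ΔU + W = 7900 J.
Net over both steps: W = 26200 J, Q = 20800 J, ΔU = -5370 J.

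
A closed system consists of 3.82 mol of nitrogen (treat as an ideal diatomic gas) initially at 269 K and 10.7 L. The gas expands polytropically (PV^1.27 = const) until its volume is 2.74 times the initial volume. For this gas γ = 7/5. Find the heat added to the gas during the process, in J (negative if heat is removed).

2450 J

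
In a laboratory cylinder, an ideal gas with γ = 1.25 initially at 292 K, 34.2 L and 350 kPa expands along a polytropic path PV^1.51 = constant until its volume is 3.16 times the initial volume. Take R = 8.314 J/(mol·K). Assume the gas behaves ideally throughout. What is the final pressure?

61.6 kPa

Polytropic n=1.51: T₂ = T₁(V₁/V₂)^(n−1) = 292×(0.316)^0.51 = 162 K; P₂ = P₁(V₁/V₂)^n = 61.6 kPa.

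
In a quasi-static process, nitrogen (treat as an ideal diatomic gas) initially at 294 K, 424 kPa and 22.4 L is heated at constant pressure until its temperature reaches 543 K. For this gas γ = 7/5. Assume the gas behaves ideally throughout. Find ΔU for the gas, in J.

20100 J

n = P₁V₁/(RT₁) = 424×22.4/(8.314×294) = 3.89 mol.
Isobaric: P stays 424 kPa; V/T = const ⇒ T₂ = 543 K, V₂ = 41.4 L.
For an ideal gas ΔU = nCvΔT with Cv = (5/2)R = 20.8 J/(mol·K).
ΔU = 3.89×20.8×(543−294) = 20100 J.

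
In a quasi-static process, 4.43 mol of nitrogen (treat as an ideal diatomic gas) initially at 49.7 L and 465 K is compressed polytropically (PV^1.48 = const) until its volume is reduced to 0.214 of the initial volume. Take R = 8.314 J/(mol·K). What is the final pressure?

3380 kPa

P₁ = nRT₁/V₁ = 4.43×8.314×465/49.7 = 345 kPa.
Polytropic n=1.48: T₂ = T₁(V₁/V₂)^(n−1) = 465×(4.67)^0.48 = 975 K; P₂ = P₁(V₁/V₂)^n = 3380 kPa.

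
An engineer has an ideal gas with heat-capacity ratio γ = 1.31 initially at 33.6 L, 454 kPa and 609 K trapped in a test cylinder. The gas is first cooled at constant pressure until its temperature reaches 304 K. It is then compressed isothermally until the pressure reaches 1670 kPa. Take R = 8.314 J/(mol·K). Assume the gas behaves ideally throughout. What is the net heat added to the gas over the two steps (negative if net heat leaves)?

-42200 J

n = P₁V₁/(RT₁) = 454×33.6/(8.314×609) = 3.01 mol.
Step 1 — Isobaric: P stays 454 kPa; V/T = const ⇒ T₂ = 304 K, V₂ = 16.8 L.
W = PΔV = 454×(16.8−33.6) kPa·L = -7640 J.
ΔU = nCvΔT = 3.01×26.8×(304−609) = -24600 J.
Q = ΔU + W = nCpΔT = -32300 J.
State after step 1: P = 454 kPa, V = 16.8 L, T = 304 K.
Step 2 — Isothermal: T stays 304 K; PV = const ⇒ V₂ = 4.56 L, P₂ = 1670 kPa.
ΔU = 0 (ideal gas, T constant).
W = nRT ln(V₂/V₁) = 3.01×8.314×304×ln(0.272) = -9920 J.
Q = ΔU + W = -9920 J.
Net over both steps: W = -17600 J, Q = -42200 J, ΔU = -24600 J.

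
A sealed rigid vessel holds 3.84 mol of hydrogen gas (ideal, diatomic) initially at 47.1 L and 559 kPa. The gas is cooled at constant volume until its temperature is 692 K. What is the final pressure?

469 kPa

T₁ = P₁V₁/(nR) = 559×47.1/(3.84×8.314) = 825 K.
Isochoric: V stays 47.1 L; P/T = const ⇒ T₂ = 692 K, P₂ = 469 kPa.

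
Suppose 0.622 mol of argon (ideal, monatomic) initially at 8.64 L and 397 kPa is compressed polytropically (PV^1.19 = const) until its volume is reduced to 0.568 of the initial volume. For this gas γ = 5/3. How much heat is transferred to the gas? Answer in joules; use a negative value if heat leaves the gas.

T₁ = P₁V₁/(nR) = 397×8.64/(0.622×8.314) = 663 K.
Polytropic n=1.19: T₂ = T₁(V₁/V₂)^(n−1) = 663×(1.76)^0.19 = 739 K; P₂ = P₁(V₁/V₂)^n = 778 kPa.
W = (P₁V₁−P₂V₂)/(n−1) = (397×8.64−778×4.91)/0.19 = -2050 J.
ΔU = nCvΔT = 0.622×12.5×(739−663) = 584 J.
Q = ΔU + W = -1460 J.

-1460 J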